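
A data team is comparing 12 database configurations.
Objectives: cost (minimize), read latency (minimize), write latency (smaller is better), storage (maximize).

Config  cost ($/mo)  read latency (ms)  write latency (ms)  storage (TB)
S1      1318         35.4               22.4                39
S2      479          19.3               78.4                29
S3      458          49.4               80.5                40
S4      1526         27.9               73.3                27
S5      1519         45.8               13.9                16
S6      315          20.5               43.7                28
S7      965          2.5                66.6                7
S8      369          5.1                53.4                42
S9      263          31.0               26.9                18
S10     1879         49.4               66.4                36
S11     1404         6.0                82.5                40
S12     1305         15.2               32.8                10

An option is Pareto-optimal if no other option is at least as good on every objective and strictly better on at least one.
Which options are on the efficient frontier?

S1, S5, S6, S7, S8, S9, S12

S1: not dominated.
S2: dominated by S8 (cost 369≤479, read latency 5.1≤19.3, write latency 53.4≤78.4, storage 42≥29).
S3: dominated by S8 (cost 369≤458, read latency 5.1≤49.4, write latency 53.4≤80.5, storage 42≥40).
S4: dominated by S6 (cost 315≤1526, read latency 20.5≤27.9, write latency 43.7≤73.3, storage 28≥27).
S5: not dominated (best write latency).
S6: not dominated.
S7: not dominated (best read latency).
S8: not dominated (best storage).
S9: not dominated (best cost).
S10: dominated by S1 (cost 1318≤1879, read latency 35.4≤49.4, write latency 22.4≤66.4, storage 39≥36).
S11: dominated by S8 (cost 369≤1404, read latency 5.1≤6.0, write latency 53.4≤82.5, storage 42≥40).
S12: not dominated.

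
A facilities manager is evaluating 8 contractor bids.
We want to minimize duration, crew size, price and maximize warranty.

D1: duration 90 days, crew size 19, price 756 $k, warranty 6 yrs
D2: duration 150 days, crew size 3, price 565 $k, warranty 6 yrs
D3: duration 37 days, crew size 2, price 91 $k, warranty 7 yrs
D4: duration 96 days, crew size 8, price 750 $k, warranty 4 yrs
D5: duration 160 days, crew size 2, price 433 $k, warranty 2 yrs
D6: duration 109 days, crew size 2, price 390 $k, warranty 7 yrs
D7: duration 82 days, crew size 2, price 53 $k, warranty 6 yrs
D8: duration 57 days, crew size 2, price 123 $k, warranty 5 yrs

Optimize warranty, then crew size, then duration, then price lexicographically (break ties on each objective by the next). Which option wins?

D3

First maximize warranty: best is 7, kept {D3, D6}.
Then minimize crew size: best is 2, kept {D3, D6}.
Then minimize duration: best is 37, kept {D3}.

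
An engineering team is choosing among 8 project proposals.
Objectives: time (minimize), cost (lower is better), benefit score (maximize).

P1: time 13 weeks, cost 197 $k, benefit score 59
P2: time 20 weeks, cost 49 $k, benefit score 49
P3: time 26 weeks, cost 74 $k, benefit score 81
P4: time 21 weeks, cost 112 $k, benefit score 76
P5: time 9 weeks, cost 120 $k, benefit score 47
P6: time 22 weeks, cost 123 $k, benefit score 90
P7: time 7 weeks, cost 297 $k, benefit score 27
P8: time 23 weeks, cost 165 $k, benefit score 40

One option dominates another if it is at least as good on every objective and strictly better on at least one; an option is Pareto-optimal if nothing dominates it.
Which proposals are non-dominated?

P1, P2, P3, P4, P5, P6, P7

P1: not dominated.
P2: not dominated (best cost).
P3: not dominated.
P4: not dominated.
P5: not dominated.
P6: not dominated (best benefit score).
P7: not dominated (best time).
P8: dominated by P2 (time 20≤23, cost 49≤165, benefit score 49≥40).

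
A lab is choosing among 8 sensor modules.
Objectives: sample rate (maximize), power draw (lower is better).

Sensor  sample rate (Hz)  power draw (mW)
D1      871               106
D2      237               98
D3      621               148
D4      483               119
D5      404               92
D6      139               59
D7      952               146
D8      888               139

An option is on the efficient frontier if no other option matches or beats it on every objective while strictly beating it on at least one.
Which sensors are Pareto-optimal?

D1, D5, D6, D7, D8

D1: not dominated.
D2: dominated by D5 (sample rate 404≥237, power draw 92≤98).
D3: dominated by D1 (sample rate 871≥621, power draw 106≤148).
D4: dominated by D1 (sample rate 871≥483, power draw 106≤119).
D5: not dominated.
D6: not dominated (best power draw).
D7: not dominated (best sample rate).
D8: not dominated.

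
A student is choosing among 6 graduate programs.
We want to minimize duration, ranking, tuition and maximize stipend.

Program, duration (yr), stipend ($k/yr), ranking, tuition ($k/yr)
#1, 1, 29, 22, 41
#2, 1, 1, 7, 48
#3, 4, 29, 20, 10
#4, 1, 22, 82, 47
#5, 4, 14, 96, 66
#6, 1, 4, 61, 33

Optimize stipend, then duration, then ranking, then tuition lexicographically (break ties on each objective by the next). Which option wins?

#1

First maximize stipend: best is 29, kept {#1, #3}.
Then minimize duration: best is 1, kept {#1}.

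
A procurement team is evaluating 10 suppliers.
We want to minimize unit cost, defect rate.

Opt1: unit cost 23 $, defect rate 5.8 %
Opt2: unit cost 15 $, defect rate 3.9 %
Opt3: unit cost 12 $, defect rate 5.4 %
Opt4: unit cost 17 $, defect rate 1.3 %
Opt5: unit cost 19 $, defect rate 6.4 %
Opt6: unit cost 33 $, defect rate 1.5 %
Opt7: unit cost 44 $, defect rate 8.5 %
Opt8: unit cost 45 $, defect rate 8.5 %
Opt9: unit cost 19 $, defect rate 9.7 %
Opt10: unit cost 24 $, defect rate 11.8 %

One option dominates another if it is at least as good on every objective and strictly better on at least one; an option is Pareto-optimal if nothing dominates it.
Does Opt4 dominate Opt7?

Opt4 vs Opt7: unit cost 17≤44, defect rate 1.3≤8.5 — Opt4 is at least as good on every objective with at least one strict improvement.

Yes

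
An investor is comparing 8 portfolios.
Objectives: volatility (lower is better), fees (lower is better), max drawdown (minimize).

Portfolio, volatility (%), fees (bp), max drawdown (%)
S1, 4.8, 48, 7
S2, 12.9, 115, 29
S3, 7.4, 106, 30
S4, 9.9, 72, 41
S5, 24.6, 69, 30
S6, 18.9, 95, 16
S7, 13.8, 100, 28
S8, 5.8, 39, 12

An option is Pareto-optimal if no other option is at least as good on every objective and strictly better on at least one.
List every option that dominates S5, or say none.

S1, S8

S1: volatility 4.8≤24.6, fees 48≤69, max drawdown 7≤30 — dominates S5.
S8: volatility 5.8≤24.6, fees 39≤69, max drawdown 12≤30 — dominates S5.
Others (S2, S3, S4, S6, S7) are each worse than S5 on at least one objective.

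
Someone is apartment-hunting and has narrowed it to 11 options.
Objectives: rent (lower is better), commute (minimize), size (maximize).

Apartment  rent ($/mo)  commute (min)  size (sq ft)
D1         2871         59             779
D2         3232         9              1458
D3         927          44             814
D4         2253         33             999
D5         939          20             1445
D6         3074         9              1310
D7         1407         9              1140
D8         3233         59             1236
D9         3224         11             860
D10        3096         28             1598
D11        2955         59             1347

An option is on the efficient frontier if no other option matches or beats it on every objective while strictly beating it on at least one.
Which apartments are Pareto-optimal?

D1: dominated by D3 (rent 927≤2871, commute 44≤59, size 814≥779).
D2: not dominated.
D3: not dominated (best rent).
D4: dominated by D5 (rent 939≤2253, commute 20≤33, size 1445≥999).
D5: not dominated.
D6: not dominated.
D7: not dominated.
D8: dominated by D2 (rent 3232≤3233, commute 9≤59, size 1458≥1236).
D9: dominated by D6 (rent 3074≤3224, commute 9≤11, size 1310≥860).
D10: not dominated (best size).
D11: dominated by D5 (rent 939≤2955, commute 20≤59, size 1445≥1347).

D2, D3, D5, D6, D7, D10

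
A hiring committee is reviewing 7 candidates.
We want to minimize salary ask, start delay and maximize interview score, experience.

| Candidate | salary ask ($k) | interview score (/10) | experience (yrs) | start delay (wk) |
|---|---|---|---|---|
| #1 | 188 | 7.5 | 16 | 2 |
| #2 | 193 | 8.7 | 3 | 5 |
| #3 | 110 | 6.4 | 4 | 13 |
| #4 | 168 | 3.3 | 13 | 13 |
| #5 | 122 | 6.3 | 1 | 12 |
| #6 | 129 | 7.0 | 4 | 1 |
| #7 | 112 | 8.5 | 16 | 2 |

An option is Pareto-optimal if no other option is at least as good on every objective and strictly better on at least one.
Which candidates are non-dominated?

#1: dominated by #7 (salary ask 112≤188, interview score 8.5≥7.5, experience 16≥16, start delay 2≤2).
#2: not dominated (best interview score).
#3: not dominated (best salary ask).
#4: dominated by #7 (salary ask 112≤168, interview score 8.5≥3.3, experience 16≥13, start delay 2≤13).
#5: dominated by #7 (salary ask 112≤122, interview score 8.5≥6.3, experience 16≥1, start delay 2≤12).
#6: not dominated (best start delay).
#7: not dominated.

#2, #3, #6, #7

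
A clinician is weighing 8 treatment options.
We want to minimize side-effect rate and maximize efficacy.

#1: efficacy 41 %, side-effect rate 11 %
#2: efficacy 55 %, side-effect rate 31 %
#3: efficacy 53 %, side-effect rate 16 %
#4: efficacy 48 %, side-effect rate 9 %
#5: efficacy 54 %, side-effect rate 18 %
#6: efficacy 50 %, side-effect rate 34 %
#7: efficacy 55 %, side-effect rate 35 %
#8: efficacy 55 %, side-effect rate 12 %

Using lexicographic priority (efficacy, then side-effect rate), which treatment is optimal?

First maximize efficacy: best is 55, kept {#2, #7, #8}.
Then minimize side-effect rate: best is 12, kept {#8}.

#8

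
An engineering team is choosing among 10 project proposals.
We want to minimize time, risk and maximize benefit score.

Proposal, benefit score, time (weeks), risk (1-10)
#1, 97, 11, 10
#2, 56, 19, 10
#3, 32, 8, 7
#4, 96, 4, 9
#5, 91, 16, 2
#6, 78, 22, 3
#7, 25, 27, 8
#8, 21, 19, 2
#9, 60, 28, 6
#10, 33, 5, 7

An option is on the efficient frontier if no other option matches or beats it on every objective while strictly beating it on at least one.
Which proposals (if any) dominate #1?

#2: worse on benefit score (56 vs 97).
#3: worse on benefit score (32 vs 97).
#4: worse on benefit score (96 vs 97).
#5: worse on benefit score (91 vs 97).
#6: worse on benefit score (78 vs 97).
#7: worse on benefit score (25 vs 97).
#8: worse on benefit score (21 vs 97).
#9: worse on benefit score (60 vs 97).
#10: worse on benefit score (33 vs 97).
No option dominates #1.

none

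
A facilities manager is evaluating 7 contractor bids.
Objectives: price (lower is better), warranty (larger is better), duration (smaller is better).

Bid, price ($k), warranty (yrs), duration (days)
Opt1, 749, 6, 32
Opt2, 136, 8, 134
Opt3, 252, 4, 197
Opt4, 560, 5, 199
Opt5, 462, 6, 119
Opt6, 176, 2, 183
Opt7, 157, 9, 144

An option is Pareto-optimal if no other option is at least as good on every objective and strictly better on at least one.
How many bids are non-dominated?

Opt1: not dominated (best duration).
Opt2: not dominated (best price).
Opt3: dominated by Opt2 (price 136≤252, warranty 8≥4, duration 134≤197).
Opt4: dominated by Opt2 (price 136≤560, warranty 8≥5, duration 134≤199).
Opt5: not dominated.
Opt6: dominated by Opt2 (price 136≤176, warranty 8≥2, duration 134≤183).
Opt7: not dominated (best warranty).
Pareto-optimal: Opt1, Opt2, Opt5, Opt7 → 4.

4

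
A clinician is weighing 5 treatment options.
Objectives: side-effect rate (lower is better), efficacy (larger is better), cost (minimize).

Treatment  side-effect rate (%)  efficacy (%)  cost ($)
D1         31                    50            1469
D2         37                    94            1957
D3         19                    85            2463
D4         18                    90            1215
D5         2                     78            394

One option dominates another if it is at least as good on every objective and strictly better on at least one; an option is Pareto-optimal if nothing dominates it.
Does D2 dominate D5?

No

D2 vs D5: D2 is worse on side-effect rate (37 vs 2), so it does not dominate D5.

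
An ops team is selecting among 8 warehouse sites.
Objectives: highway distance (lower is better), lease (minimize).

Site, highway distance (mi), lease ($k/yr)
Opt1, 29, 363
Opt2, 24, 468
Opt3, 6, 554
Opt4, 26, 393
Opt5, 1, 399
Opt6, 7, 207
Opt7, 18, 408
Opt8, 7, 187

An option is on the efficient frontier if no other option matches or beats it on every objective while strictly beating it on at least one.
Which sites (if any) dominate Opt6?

Opt8: highway distance 7≤7, lease 187≤207 — dominates Opt6.
Others (Opt1, Opt2, Opt3, Opt4, Opt5, Opt7) are each worse than Opt6 on at least one objective.

Opt8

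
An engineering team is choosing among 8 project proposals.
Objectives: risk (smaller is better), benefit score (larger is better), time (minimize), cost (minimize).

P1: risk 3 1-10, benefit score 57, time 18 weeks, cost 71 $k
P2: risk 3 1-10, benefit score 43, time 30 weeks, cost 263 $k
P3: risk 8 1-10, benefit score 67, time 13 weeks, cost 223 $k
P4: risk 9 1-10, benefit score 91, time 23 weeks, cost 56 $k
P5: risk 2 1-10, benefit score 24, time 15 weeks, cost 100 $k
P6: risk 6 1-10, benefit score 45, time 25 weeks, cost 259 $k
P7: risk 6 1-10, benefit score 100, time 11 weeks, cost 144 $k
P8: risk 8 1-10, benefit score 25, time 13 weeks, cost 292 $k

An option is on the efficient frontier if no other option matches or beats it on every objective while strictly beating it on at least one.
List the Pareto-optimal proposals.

P1, P4, P5, P7

P1: not dominated.
P2: dominated by P1 (risk 3≤3, benefit score 57≥43, time 18≤30, cost 71≤263).
P3: dominated by P7 (risk 6≤8, benefit score 100≥67, time 11≤13, cost 144≤223).
P4: not dominated (best cost).
P5: not dominated (best risk).
P6: dominated by P1 (risk 3≤6, benefit score 57≥45, time 18≤25, cost 71≤259).
P7: not dominated (best benefit score).
P8: dominated by P3 (risk 8≤8, benefit score 67≥25, time 13≤13, cost 223≤292).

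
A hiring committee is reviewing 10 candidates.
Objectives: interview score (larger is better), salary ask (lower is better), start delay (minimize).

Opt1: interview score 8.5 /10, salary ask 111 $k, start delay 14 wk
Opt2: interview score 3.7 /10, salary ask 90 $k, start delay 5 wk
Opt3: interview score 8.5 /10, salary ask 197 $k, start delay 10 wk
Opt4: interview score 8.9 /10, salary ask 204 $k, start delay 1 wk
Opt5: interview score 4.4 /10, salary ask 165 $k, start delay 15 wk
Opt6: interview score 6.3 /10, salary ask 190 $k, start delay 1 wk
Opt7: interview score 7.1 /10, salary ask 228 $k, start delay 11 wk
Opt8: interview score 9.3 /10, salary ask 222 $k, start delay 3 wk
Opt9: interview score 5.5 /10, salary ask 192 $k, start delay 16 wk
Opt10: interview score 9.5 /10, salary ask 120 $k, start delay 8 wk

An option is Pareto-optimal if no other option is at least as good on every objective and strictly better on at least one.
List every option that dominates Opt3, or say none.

Opt10: interview score 9.5≥8.5, salary ask 120≤197, start delay 8≤10 — dominates Opt3.
Others (Opt1, Opt2, Opt4, Opt5, Opt6, Opt7, Opt8, Opt9) are each worse than Opt3 on at least one objective.

Opt10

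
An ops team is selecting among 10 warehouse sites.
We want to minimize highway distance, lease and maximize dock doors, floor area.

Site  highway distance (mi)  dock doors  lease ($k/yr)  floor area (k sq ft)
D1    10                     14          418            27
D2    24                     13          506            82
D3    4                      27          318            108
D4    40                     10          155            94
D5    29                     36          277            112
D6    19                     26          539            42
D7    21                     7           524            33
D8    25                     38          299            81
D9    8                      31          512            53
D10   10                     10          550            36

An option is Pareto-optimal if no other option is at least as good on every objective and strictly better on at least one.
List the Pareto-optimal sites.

D3, D4, D5, D8, D9

D1: dominated by D3 (highway distance 4≤10, dock doors 27≥14, lease 318≤418, floor area 108≥27).
D2: dominated by D3 (highway distance 4≤24, dock doors 27≥13, lease 318≤506, floor area 108≥82).
D3: not dominated (best highway distance).
D4: not dominated (best lease).
D5: not dominated (best floor area).
D6: dominated by D3 (highway distance 4≤19, dock doors 27≥26, lease 318≤539, floor area 108≥42).
D7: dominated by D3 (highway distance 4≤21, dock doors 27≥7, lease 318≤524, floor area 108≥33).
D8: not dominated (best dock doors).
D9: not dominated.
D10: dominated by D3 (highway distance 4≤10, dock doors 27≥10, lease 318≤550, floor area 108≥36).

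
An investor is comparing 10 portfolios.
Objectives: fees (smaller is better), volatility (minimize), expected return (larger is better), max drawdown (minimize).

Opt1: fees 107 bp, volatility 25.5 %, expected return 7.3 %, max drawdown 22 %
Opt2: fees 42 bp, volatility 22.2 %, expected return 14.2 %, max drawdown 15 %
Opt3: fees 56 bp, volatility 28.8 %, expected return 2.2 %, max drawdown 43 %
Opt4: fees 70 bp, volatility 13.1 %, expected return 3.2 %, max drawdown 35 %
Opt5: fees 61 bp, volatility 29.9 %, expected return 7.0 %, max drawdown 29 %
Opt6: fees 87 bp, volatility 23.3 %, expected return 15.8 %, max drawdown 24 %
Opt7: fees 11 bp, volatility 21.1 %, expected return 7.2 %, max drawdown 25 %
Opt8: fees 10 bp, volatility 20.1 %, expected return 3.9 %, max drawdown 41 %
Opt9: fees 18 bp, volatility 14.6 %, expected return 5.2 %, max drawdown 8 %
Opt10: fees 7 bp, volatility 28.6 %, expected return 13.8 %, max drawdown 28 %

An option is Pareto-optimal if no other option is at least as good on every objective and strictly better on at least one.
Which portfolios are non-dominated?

Opt1: dominated by Opt2 (fees 42≤107, volatility 22.2≤25.5, expected return 14.2≥7.3, max drawdown 15≤22).
Opt2: not dominated.
Opt3: dominated by Opt2 (fees 42≤56, volatility 22.2≤28.8, expected return 14.2≥2.2, max drawdown 15≤43).
Opt4: not dominated (best volatility).
Opt5: dominated by Opt2 (fees 42≤61, volatility 22.2≤29.9, expected return 14.2≥7.0, max drawdown 15≤29).
Opt6: not dominated (best expected return).
Opt7: not dominated.
Opt8: not dominated.
Opt9: not dominated (best max drawdown).
Opt10: not dominated (best fees).

Opt2, Opt4, Opt6, Opt7, Opt8, Opt9, Opt10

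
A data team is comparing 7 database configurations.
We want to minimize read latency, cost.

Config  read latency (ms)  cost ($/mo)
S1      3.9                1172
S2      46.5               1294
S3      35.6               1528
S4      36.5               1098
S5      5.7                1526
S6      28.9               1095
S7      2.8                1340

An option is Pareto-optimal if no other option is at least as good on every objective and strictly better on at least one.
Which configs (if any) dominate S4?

S6: read latency 28.9≤36.5, cost 1095≤1098 — dominates S4.
Others (S1, S2, S3, S5, S7) are each worse than S4 on at least one objective.

S6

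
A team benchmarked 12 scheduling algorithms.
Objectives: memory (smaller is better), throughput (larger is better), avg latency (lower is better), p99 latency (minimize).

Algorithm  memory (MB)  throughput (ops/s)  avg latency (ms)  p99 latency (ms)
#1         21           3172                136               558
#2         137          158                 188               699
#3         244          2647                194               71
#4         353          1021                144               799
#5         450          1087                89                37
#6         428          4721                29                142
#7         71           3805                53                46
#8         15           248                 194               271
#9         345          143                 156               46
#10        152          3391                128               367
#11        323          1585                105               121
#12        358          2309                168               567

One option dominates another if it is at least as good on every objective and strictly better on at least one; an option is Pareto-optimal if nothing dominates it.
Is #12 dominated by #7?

#7 vs #12: memory 71≤358, throughput 3805≥2309, avg latency 53≤168, p99 latency 46≤567 — #7 is at least as good on every objective with at least one strict improvement.

Yes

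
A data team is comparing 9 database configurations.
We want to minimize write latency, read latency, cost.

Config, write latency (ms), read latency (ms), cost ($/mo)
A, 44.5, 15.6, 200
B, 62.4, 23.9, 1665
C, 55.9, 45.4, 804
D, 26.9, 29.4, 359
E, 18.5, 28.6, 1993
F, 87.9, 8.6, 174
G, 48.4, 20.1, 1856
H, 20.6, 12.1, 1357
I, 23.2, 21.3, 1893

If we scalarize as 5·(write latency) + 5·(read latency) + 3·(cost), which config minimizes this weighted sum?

A: 5·44.5 + 5·15.6 + 3·200 = 900.5
B: 5·62.4 + 5·23.9 + 3·1665 = 5426.5
C: 5·55.9 + 5·45.4 + 3·804 = 2918.5
D: 5·26.9 + 5·29.4 + 3·359 = 1358.5
E: 5·18.5 + 5·28.6 + 3·1993 = 6214.5
F: 5·87.9 + 5·8.6 + 3·174 = 1004.5
G: 5·48.4 + 5·20.1 + 3·1856 = 5910.5
H: 5·20.6 + 5·12.1 + 3·1357 = 4234.5
I: 5·23.2 + 5·21.3 + 3·1893 = 5901.5
Lowest: A at 900.5.

A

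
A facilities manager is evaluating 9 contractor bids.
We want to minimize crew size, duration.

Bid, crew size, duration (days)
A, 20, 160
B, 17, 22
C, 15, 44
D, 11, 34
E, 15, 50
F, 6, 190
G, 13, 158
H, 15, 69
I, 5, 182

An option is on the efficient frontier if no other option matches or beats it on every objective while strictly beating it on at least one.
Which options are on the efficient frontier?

B, D, I

A: dominated by B (crew size 17≤20, duration 22≤160).
B: not dominated (best duration).
C: dominated by D (crew size 11≤15, duration 34≤44).
D: not dominated.
E: dominated by C (crew size 15≤15, duration 44≤50).
F: dominated by I (crew size 5≤6, duration 182≤190).
G: dominated by D (crew size 11≤13, duration 34≤158).
H: dominated by C (crew size 15≤15, duration 44≤69).
I: not dominated (best crew size).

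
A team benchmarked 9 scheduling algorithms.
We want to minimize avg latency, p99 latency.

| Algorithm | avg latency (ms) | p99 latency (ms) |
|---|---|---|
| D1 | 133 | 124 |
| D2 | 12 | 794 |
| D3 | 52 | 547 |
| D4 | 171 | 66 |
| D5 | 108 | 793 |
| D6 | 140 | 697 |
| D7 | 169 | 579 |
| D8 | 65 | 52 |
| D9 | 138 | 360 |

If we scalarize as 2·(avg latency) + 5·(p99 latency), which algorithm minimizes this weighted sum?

D1: 2·133 + 5·124 = 886
D2: 2·12 + 5·794 = 3994
D3: 2·52 + 5·547 = 2839
D4: 2·171 + 5·66 = 672
D5: 2·108 + 5·793 = 4181
D6: 2·140 + 5·697 = 3765
D7: 2·169 + 5·579 = 3233
D8: 2·65 + 5·52 = 390
D9: 2·138 + 5·360 = 2076
Lowest: D8 at 390.

D8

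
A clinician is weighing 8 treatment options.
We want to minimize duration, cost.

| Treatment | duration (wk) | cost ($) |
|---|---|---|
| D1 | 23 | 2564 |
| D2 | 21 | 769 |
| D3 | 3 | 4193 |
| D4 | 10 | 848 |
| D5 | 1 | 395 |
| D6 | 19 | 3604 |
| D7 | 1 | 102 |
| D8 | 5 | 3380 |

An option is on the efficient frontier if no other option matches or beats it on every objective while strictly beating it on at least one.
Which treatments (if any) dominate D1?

D2: duration 21≤23, cost 769≤2564 — dominates D1.
D4: duration 10≤23, cost 848≤2564 — dominates D1.
D5: duration 1≤23, cost 395≤2564 — dominates D1.
D7: duration 1≤23, cost 102≤2564 — dominates D1.
Others (D3, D6, D8) are each worse than D1 on at least one objective.

D2, D4, D5, D7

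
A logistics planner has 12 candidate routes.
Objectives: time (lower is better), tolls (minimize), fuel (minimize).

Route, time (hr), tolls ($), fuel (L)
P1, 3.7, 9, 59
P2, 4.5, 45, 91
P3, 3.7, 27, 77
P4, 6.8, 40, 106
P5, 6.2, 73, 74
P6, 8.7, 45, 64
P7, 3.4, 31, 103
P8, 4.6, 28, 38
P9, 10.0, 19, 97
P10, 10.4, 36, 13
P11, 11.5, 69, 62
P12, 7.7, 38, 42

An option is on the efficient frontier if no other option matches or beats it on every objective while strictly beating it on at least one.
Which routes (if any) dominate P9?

P1: time 3.7≤10.0, tolls 9≤19, fuel 59≤97 — dominates P9.
Others (P2, P3, P4, P5, P6, P7, P8, P10, P11, P12) are each worse than P9 on at least one objective.

P1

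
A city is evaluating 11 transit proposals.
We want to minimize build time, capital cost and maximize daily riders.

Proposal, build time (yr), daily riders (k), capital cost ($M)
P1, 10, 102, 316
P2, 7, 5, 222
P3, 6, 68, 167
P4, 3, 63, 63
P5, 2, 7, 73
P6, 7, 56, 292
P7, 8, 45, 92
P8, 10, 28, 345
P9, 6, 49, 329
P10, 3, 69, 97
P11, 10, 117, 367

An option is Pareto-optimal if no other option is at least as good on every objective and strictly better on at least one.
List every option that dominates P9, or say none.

P3: build time 6≤6, daily riders 68≥49, capital cost 167≤329 — dominates P9.
P4: build time 3≤6, daily riders 63≥49, capital cost 63≤329 — dominates P9.
P10: build time 3≤6, daily riders 69≥49, capital cost 97≤329 — dominates P9.
Others (P1, P2, P5, P6, P7, P8, P11) are each worse than P9 on at least one objective.

P3, P4, P10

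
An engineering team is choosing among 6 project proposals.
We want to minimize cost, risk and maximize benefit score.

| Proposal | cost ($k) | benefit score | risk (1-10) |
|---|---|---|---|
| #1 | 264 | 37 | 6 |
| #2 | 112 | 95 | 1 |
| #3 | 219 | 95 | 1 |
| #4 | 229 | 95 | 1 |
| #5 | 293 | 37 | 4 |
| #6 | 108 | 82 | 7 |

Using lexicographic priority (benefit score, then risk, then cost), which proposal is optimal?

#2

First maximize benefit score: best is 95, kept {#2, #3, #4}.
Then minimize risk: best is 1, kept {#2, #3, #4}.
Then minimize cost: best is 112, kept {#2}.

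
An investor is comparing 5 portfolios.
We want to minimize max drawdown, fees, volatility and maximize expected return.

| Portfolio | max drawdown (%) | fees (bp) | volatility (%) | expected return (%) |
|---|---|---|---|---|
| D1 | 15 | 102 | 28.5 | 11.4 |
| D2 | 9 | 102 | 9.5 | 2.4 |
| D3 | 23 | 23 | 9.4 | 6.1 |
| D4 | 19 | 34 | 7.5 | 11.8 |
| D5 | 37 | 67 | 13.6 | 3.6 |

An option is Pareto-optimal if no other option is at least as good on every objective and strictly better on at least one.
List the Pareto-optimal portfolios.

D1: not dominated.
D2: not dominated (best max drawdown).
D3: not dominated (best fees).
D4: not dominated (best volatility).
D5: dominated by D3 (max drawdown 23≤37, fees 23≤67, volatility 9.4≤13.6, expected return 6.1≥3.6).

D1, D2, D3, D4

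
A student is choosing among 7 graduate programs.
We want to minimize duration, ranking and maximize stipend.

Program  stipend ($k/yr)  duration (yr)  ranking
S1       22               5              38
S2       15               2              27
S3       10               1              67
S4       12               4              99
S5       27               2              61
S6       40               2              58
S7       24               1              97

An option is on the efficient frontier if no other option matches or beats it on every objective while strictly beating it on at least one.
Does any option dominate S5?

S6 vs S5: stipend 40≥27, duration 2≤2, ranking 58≤61 — S6 is at least as good on every objective and strictly better on at least one, so S6 dominates S5.

Yes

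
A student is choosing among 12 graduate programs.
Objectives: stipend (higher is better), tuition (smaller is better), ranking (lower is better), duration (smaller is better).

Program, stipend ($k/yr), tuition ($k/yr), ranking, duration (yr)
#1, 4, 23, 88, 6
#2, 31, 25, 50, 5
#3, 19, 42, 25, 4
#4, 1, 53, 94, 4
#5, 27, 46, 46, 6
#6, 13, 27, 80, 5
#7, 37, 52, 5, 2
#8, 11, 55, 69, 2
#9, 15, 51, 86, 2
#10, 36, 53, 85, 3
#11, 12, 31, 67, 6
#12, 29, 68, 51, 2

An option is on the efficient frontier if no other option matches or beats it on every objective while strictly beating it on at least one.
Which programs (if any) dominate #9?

#1: worse on stipend (4 vs 15).
#2: worse on duration (5 vs 2).
#3: worse on duration (4 vs 2).
#4: worse on stipend (1 vs 15).
#5: worse on duration (6 vs 2).
#6: worse on stipend (13 vs 15).
#7: worse on tuition (52 vs 51).
#8: worse on stipend (11 vs 15).
#10: worse on tuition (53 vs 51).
#11: worse on stipend (12 vs 15).
#12: worse on tuition (68 vs 51).
No option dominates #9.

none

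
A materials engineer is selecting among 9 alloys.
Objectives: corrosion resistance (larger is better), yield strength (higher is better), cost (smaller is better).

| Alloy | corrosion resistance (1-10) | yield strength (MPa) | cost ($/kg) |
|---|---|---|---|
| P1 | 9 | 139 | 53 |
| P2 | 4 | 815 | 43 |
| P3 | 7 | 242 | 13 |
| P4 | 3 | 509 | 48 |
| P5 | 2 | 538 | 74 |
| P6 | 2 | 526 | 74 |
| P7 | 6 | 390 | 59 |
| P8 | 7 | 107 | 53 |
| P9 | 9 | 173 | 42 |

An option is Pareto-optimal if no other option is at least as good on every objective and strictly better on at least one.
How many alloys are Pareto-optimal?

P1: dominated by P9 (corrosion resistance 9≥9, yield strength 173≥139, cost 42≤53).
P2: not dominated (best yield strength).
P3: not dominated (best cost).
P4: dominated by P2 (corrosion resistance 4≥3, yield strength 815≥509, cost 43≤48).
P5: dominated by P2 (corrosion resistance 4≥2, yield strength 815≥538, cost 43≤74).
P6: dominated by P2 (corrosion resistance 4≥2, yield strength 815≥526, cost 43≤74).
P7: not dominated.
P8: dominated by P1 (corrosion resistance 9≥7, yield strength 139≥107, cost 53≤53).
P9: not dominated.
Pareto-optimal: P2, P3, P7, P9 → 4.

4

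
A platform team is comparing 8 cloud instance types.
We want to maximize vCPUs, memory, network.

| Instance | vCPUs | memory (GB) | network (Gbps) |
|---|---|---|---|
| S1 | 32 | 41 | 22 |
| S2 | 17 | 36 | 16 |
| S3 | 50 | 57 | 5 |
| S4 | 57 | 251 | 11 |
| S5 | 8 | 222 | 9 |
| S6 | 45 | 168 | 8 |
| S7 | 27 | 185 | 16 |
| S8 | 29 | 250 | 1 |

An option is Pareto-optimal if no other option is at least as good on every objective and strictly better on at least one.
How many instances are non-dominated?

3

S1: not dominated (best network).
S2: dominated by S1 (vCPUs 32≥17, memory 41≥36, network 22≥16).
S3: dominated by S4 (vCPUs 57≥50, memory 251≥57, network 11≥5).
S4: not dominated (best vCPUs).
S5: dominated by S4 (vCPUs 57≥8, memory 251≥222, network 11≥9).
S6: dominated by S4 (vCPUs 57≥45, memory 251≥168, network 11≥8).
S7: not dominated.
S8: dominated by S4 (vCPUs 57≥29, memory 251≥250, network 11≥1).
Pareto-optimal: S1, S4, S7 → 3.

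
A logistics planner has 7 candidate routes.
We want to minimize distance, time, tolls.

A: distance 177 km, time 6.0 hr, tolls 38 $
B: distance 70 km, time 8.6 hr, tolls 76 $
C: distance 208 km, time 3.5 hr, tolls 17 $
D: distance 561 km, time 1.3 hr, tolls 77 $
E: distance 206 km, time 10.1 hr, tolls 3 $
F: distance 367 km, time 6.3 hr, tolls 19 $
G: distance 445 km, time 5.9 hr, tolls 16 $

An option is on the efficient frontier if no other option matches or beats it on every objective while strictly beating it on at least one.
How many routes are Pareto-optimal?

6

A: not dominated.
B: not dominated (best distance).
C: not dominated.
D: not dominated (best time).
E: not dominated (best tolls).
F: dominated by C (distance 208≤367, time 3.5≤6.3, tolls 17≤19).
G: not dominated.
Pareto-optimal: A, B, C, D, E, G → 6.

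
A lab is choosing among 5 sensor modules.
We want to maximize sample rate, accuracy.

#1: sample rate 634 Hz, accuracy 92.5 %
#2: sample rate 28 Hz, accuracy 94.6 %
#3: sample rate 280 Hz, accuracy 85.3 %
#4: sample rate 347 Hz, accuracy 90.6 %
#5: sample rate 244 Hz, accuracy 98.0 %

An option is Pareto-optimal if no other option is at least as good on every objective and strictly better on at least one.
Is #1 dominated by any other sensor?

#2: worse on sample rate (28 vs 634).
#3: worse on sample rate (280 vs 634).
#4: worse on sample rate (347 vs 634).
#5: worse on sample rate (244 vs 634).
No option is at least as good as #1 on every objective and strictly better on one.

No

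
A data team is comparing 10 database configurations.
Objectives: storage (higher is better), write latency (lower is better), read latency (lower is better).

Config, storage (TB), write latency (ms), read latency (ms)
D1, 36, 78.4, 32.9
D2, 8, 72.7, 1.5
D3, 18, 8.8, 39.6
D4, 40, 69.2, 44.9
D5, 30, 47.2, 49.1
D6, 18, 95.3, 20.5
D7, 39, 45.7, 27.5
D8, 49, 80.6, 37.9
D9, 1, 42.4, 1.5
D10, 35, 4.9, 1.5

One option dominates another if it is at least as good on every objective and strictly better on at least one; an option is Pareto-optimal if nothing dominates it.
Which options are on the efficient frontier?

D4, D7, D8, D10

D1: dominated by D7 (storage 39≥36, write latency 45.7≤78.4, read latency 27.5≤32.9).
D2: dominated by D10 (storage 35≥8, write latency 4.9≤72.7, read latency 1.5≤1.5).
D3: dominated by D10 (storage 35≥18, write latency 4.9≤8.8, read latency 1.5≤39.6).
D4: not dominated.
D5: dominated by D7 (storage 39≥30, write latency 45.7≤47.2, read latency 27.5≤49.1).
D6: dominated by D10 (storage 35≥18, write latency 4.9≤95.3, read latency 1.5≤20.5).
D7: not dominated.
D8: not dominated (best storage).
D9: dominated by D10 (storage 35≥1, write latency 4.9≤42.4, read latency 1.5≤1.5).
D10: not dominated (best write latency).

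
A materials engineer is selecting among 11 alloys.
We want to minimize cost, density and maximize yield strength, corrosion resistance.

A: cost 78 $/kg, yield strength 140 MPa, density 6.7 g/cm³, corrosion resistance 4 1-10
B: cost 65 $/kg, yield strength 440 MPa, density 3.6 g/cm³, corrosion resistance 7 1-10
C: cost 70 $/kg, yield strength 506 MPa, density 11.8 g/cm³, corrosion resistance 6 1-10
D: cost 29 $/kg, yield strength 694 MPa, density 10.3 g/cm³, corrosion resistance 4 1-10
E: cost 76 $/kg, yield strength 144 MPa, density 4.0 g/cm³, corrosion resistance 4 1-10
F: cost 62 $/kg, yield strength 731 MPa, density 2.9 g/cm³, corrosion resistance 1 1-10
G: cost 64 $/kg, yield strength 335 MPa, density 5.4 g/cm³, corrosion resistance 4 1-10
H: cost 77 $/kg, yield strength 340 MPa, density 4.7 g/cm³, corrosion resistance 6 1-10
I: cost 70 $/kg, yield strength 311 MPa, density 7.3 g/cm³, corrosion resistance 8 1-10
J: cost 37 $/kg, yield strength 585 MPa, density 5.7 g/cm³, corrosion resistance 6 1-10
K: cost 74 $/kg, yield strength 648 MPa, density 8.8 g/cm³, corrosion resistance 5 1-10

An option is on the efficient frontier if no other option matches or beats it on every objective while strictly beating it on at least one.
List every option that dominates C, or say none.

J

J: cost 37≤70, yield strength 585≥506, density 5.7≤11.8, corrosion resistance 6≥6 — dominates C.
Others (A, B, D, E, F, G, H, I, K) are each worse than C on at least one objective.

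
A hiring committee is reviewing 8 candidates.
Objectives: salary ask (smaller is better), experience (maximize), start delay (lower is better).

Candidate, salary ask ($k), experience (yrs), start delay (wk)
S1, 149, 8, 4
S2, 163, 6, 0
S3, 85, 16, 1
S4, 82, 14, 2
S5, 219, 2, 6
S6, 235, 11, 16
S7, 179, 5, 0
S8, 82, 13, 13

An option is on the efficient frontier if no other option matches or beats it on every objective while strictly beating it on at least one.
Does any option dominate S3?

S1: worse on salary ask (149 vs 85).
S2: worse on salary ask (163 vs 85).
S4: worse on experience (14 vs 16).
S5: worse on salary ask (219 vs 85).
S6: worse on salary ask (235 vs 85).
S7: worse on salary ask (179 vs 85).
S8: worse on experience (13 vs 16).
No option is at least as good as S3 on every objective and strictly better on one.

No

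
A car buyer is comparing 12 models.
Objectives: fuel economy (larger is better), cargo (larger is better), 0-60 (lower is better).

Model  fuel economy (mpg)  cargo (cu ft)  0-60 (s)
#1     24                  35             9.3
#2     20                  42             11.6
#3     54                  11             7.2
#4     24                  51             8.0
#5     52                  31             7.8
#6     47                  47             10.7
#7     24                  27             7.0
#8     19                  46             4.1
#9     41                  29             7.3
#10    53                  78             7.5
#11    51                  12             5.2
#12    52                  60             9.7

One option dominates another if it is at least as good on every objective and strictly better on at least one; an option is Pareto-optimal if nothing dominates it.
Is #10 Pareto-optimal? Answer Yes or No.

#1: worse on fuel economy (24 vs 53).
#2: worse on fuel economy (20 vs 53).
#3: worse on cargo (11 vs 78).
#4: worse on fuel economy (24 vs 53).
#5: worse on fuel economy (52 vs 53).
#6: worse on fuel economy (47 vs 53).
#7: worse on fuel economy (24 vs 53).
#8: worse on fuel economy (19 vs 53).
#9: worse on fuel economy (41 vs 53).
#11: worse on fuel economy (51 vs 53).
#12: worse on fuel economy (52 vs 53).
No option is at least as good as #10 on every objective and strictly better on one.

Yes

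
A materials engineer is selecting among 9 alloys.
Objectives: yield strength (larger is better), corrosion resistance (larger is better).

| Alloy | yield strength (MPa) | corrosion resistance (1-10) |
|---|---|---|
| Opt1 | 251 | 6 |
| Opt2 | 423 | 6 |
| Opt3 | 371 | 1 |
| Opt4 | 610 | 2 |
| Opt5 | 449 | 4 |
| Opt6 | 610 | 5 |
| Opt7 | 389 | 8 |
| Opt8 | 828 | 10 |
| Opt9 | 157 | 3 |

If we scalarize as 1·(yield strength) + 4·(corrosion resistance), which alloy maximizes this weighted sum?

Opt1: 1·251 + 4·6 = 275
Opt2: 1·423 + 4·6 = 447
Opt3: 1·371 + 4·1 = 375
Opt4: 1·610 + 4·2 = 618
Opt5: 1·449 + 4·4 = 465
Opt6: 1·610 + 4·5 = 630
Opt7: 1·389 + 4·8 = 421
Opt8: 1·828 + 4·10 = 868
Opt9: 1·157 + 4·3 = 169
Highest: Opt8 at 868.

Opt8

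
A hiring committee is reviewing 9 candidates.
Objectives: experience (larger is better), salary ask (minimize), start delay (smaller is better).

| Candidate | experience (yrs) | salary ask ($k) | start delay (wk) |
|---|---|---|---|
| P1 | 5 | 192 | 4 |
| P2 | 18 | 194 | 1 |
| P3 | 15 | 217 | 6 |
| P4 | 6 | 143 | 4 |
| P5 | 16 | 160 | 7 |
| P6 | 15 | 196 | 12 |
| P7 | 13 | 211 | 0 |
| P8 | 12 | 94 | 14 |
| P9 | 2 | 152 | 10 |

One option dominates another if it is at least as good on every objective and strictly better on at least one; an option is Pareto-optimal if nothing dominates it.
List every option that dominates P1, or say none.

P4: experience 6≥5, salary ask 143≤192, start delay 4≤4 — dominates P1.
Others (P2, P3, P5, P6, P7, P8, P9) are each worse than P1 on at least one objective.

P4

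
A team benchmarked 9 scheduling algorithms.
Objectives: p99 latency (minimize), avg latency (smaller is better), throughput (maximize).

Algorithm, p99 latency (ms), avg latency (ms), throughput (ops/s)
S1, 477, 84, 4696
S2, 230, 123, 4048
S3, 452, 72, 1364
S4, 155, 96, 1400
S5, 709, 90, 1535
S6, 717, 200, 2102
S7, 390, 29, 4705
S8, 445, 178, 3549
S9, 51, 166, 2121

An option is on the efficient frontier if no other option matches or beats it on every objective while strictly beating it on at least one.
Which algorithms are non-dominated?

S1: dominated by S7 (p99 latency 390≤477, avg latency 29≤84, throughput 4705≥4696).
S2: not dominated.
S3: dominated by S7 (p99 latency 390≤452, avg latency 29≤72, throughput 4705≥1364).
S4: not dominated.
S5: dominated by S1 (p99 latency 477≤709, avg latency 84≤90, throughput 4696≥1535).
S6: dominated by S1 (p99 latency 477≤717, avg latency 84≤200, throughput 4696≥2102).
S7: not dominated (best avg latency).
S8: dominated by S2 (p99 latency 230≤445, avg latency 123≤178, throughput 4048≥3549).
S9: not dominated (best p99 latency).

S2, S4, S7, S9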